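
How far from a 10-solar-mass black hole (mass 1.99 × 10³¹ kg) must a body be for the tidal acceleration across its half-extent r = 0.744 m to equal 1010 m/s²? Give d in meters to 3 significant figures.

2GMr/d³ = a_tidal  ⇒  d = (2GMr / a_tidal)^(1/3)
d = (2 × 6.674×10⁻¹¹ × (1.99 × 10³¹) × (0.744) / (1010))^(1/3)
  = 1.25 × 10⁶ m

1.25 × 10⁶ m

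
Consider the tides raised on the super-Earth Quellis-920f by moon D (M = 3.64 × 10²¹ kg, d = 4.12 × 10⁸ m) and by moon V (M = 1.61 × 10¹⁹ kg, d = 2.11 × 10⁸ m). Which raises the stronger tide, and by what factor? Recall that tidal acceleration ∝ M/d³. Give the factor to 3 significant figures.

Compare M/d³ for the two perturbers:
Moon D: (3.64 × 10²¹) / (4.12 × 10⁸)³ = 5.205 × 10⁻⁵
Moon V: (1.61 × 10¹⁹) / (2.11 × 10⁸)³ = 1.714 × 10⁻⁶
Ratio (larger/smaller) = 30.4

Moon D, by a factor of ≈ 30.4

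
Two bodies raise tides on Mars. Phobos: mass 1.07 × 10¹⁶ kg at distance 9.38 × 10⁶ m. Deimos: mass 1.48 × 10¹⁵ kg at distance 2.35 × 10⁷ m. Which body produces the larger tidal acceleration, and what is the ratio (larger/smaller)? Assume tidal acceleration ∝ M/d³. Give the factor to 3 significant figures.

Phobos, by a factor of ≈ 114

Compare M/d³ for the two perturbers:
Phobos: (1.07 × 10¹⁶) / (9.38 × 10⁶)³ = 1.297 × 10⁻⁵
Deimos: (1.48 × 10¹⁵) / (2.35 × 10⁷)³ = 1.140 × 10⁻⁷
Ratio (larger/smaller) = 114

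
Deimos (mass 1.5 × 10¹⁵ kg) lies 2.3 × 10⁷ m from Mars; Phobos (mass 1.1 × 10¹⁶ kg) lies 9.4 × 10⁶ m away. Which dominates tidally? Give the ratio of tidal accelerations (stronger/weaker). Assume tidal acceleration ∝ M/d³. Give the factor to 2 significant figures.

Phobos, by a factor of ≈ 110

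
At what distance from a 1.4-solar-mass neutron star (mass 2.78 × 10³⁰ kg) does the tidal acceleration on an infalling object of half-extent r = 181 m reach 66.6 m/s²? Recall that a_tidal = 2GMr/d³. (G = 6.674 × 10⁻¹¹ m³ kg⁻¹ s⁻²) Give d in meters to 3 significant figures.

2GMr/d³ = a_tidal  ⇒  d = (2GMr / a_tidal)^(1/3)
d = (2 × 6.674×10⁻¹¹ × (2.78 × 10³⁰) × (181) / (66.6))^(1/3)
  = 1.00 × 10⁷ m

1.00 × 10⁷ m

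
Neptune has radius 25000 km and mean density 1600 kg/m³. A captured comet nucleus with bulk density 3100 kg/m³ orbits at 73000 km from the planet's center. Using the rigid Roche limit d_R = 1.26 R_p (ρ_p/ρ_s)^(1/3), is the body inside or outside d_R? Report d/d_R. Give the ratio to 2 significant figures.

outside; d/d_R ≈ 2.9

d_R = 1.26 × (25000 km) × (1600/3100)^(1/3) = 25270 km
d/d_R = (73000) / (25270) = 2.9
Since d/d_R > 1, the body is outside the Roche limit.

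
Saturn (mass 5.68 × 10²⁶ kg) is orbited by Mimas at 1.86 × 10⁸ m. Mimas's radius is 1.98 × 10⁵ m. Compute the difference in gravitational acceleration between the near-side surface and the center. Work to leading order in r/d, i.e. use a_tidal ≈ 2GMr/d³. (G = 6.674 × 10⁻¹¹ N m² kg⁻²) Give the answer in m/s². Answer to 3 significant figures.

2.33 × 10⁻³ m/s²

Since r ≪ d, expand the inverse-square field across one radius to get the leading 2GMr/d³ term.
a_tidal = 2GMr/d³
        = 2 × (6.674 × 10⁻¹¹) × (5.68 × 10²⁶) × (1.98 × 10⁵) / (1.86 × 10⁸)³
        = 2.33 × 10⁻³ m/s²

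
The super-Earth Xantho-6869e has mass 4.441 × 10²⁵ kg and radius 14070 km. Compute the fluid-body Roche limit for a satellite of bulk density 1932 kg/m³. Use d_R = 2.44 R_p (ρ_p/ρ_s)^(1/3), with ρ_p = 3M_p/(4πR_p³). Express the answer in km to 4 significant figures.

ρ_p = 3M_p/(4πR_p³) = 3 × (4.441 × 10²⁵) / (4π × (1.407 × 10⁷ m)³) = 3806 kg/m³
d_R = 2.44 × 14070 km × (3806/1932)^(1/3)
    = 43040 km

43040 km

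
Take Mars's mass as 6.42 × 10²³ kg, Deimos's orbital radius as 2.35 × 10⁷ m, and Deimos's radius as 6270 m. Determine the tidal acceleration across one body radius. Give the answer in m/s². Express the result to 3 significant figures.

4.14 × 10⁻⁵ m/s²

Δg = 2GMr/d³
   = 2 × (6.674 × 10⁻¹¹) × (6.42 × 10²³) × (6270) / (2.35 × 10⁷)³
   = 4.14 × 10⁻⁵ m/s²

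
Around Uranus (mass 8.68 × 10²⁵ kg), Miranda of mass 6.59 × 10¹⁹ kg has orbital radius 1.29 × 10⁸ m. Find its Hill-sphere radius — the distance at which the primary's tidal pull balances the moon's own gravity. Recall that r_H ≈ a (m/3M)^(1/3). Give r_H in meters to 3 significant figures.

8.16 × 10⁵ m

r_H ≈ a (m/3M)^(1/3)
    = (1.29 × 10⁸) × (6.59 × 10¹⁹ / (3 × 8.68 × 10²⁵))^(1/3)
    = 8.16 × 10⁵ m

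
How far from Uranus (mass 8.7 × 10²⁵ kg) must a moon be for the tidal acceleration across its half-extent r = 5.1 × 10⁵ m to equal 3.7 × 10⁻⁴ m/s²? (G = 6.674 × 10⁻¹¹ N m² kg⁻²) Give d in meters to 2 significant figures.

2.5 × 10⁸ m

2GMr/d³ = a_tidal  ⇒  d = (2GMr / a_tidal)^(1/3)
d = (2 × 6.674×10⁻¹¹ × (8.7 × 10²⁵) × (5.1 × 10⁵) / (3.7 × 10⁻⁴))^(1/3)
  = 2.5 × 10⁸ m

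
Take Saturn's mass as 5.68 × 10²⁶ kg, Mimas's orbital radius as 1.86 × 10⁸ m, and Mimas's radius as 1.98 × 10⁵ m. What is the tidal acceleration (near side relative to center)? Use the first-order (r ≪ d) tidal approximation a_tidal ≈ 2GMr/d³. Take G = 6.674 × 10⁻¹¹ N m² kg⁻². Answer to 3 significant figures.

Δa = 2GMr/d³
   = 2 × (6.674 × 10⁻¹¹) × (5.68 × 10²⁶) × (1.98 × 10⁵) / (1.86 × 10⁸)³
   = 2.33 × 10⁻³ m/s²

2.33 × 10⁻³ m/s²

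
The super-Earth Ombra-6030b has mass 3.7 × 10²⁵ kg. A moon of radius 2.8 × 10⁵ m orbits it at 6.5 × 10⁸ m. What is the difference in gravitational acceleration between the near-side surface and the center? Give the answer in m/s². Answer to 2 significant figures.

5.0 × 10⁻⁶ m/s²

a_tidal = 2GMr/d³
        = 2 × (6.674 × 10⁻¹¹) × (3.7 × 10²⁵) × (2.8 × 10⁵) / (6.5 × 10⁸)³
        = 5.0 × 10⁻⁶ m/s²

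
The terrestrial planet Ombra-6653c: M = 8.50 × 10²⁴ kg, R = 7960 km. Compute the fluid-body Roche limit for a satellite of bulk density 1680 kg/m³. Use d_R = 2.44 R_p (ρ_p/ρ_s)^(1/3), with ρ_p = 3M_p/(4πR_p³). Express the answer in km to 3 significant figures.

26000 km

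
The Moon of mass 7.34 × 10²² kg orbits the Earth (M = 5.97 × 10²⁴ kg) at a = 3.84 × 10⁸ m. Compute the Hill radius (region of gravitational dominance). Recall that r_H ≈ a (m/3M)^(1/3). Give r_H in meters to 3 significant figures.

r_H ≈ a (m/3M)^(1/3)
    = (3.84 × 10⁸) × (7.34 × 10²² / (3 × 5.97 × 10²⁴))^(1/3)
    = 6.15 × 10⁷ m

6.15 × 10⁷ m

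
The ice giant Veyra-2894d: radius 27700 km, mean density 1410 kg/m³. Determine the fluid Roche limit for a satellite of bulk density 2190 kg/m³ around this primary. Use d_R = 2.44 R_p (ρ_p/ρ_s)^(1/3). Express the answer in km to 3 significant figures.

58400 km

d_R = 2.44 × 27700 km × (1410/2190)^(1/3)
    = 58400 km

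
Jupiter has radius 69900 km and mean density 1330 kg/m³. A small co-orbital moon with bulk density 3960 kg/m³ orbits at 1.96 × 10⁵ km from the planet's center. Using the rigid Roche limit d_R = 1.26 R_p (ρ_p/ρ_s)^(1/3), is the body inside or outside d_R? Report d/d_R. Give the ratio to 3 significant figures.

outside; d/d_R ≈ 3.20

d_R = 1.26 × (69900 km) × (1330/3960)^(1/3) = 61220 km
d/d_R = (1.96 × 10⁵) / (61220) = 3.20
Since d/d_R > 1, the body is outside the Roche limit.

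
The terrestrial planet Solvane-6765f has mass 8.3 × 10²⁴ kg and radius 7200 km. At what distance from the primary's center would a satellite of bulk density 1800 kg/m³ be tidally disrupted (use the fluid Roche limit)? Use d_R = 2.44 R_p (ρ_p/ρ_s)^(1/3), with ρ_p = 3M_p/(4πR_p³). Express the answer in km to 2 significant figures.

ρ_p = 3M_p/(4πR_p³) = 3 × (8.3 × 10²⁴) / (4π × (7.2 × 10⁶ m)³) = 5300 kg/m³
d_R = 2.44 × 7200 km × (5300/1800)^(1/3)
    = 25000 km

25000 km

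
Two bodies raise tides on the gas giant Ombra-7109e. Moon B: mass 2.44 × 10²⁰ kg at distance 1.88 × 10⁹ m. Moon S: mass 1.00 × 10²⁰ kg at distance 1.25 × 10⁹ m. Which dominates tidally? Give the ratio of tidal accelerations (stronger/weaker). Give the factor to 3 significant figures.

Moon S, by a factor of ≈ 1.39

The tide-raising term goes as M/d³ (the gradient of a 1/d² field).
Moon B: (2.44 × 10²⁰) / (1.88 × 10⁹)³ = 3.672 × 10⁻⁸
Moon S: (1.00 × 10²⁰) / (1.25 × 10⁹)³ = 5.120 × 10⁻⁸
Ratio (larger/smaller) = 1.39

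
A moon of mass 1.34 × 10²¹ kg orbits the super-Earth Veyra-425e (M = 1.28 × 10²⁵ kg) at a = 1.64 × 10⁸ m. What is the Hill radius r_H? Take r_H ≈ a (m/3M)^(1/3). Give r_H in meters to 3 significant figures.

5.36 × 10⁶ m

r_H ≈ a (m/3M)^(1/3)
    = (1.64 × 10⁸) × (1.34 × 10²¹ / (3 × 1.28 × 10²⁵))^(1/3)
    = 5.36 × 10⁶ m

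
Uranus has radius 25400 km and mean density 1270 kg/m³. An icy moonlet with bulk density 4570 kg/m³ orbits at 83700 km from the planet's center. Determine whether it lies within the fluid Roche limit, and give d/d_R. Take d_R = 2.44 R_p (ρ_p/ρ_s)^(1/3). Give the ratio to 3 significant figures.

outside; d/d_R ≈ 2.07

d_R = 2.44 × (25400 km) × (1270/4570)^(1/3) = 40440 km
d/d_R = (83700) / (40440) = 2.07
Since d/d_R > 1, the body is outside the Roche limit.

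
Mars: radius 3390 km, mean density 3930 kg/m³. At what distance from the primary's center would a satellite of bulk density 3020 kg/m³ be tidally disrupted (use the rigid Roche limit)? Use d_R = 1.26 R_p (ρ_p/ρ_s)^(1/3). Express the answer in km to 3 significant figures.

4660 km

d_R = 1.26 × 3390 km × (3930/3020)^(1/3)
    = 4660 km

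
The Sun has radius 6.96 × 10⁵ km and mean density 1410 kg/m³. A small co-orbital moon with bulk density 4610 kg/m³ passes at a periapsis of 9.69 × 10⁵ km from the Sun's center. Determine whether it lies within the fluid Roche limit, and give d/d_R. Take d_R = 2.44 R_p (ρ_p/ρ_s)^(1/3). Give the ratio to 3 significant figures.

inside; d/d_R ≈ 0.847

d_R = 2.44 × (6.96 × 10⁵ km) × (1410/4610)^(1/3) = 1.144 × 10⁶ km
d/d_R = (9.69 × 10⁵) / (1.144 × 10⁶) = 0.847
Since d/d_R < 1, the body is inside the Roche limit.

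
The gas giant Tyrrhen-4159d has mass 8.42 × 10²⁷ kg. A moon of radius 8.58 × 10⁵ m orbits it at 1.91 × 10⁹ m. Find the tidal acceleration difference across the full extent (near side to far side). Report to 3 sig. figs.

2.77 × 10⁻⁴ m/s²

Δg = 4GMr/d³
   = 4 × (6.674 × 10⁻¹¹) × (8.42 × 10²⁷) × (8.58 × 10⁵) / (1.91 × 10⁹)³
   = 2.77 × 10⁻⁴ m/s²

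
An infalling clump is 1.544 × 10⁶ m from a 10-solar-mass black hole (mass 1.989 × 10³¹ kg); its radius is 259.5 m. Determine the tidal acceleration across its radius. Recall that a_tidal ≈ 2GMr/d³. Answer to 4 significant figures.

The tidal stretch is the gradient of GM/d² times the body's extent r, hence the 1/d³ dependence.
Δa = 2GMr/d³
   = 2 × (6.674 × 10⁻¹¹) × (1.989 × 10³¹) × (259.5) / (1.544 × 10⁶)³
   = 1.872 × 10⁵ m/s²

1.872 × 10⁵ m/s²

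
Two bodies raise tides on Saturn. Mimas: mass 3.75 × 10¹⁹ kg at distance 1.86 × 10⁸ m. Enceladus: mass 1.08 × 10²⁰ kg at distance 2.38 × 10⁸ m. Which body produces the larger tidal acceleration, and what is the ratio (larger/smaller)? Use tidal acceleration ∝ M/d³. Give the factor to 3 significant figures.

Compare M/d³ for the two perturbers:
Mimas: (3.75 × 10¹⁹) / (1.86 × 10⁸)³ = 5.828 × 10⁻⁶
Enceladus: (1.08 × 10²⁰) / (2.38 × 10⁸)³ = 8.011 × 10⁻⁶
Ratio (larger/smaller) = 1.37

Enceladus, by a factor of ≈ 1.37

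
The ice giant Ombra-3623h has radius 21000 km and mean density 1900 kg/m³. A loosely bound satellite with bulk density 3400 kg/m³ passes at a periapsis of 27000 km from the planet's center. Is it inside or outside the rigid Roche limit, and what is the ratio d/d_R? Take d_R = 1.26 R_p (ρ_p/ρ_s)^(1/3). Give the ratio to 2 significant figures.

d_R = 1.26 × (21000 km) × (1900/3400)^(1/3) = 21790 km
d/d_R = (27000) / (21790) = 1.2
Since d/d_R > 1, the body is outside the Roche limit.

outside; d/d_R ≈ 1.2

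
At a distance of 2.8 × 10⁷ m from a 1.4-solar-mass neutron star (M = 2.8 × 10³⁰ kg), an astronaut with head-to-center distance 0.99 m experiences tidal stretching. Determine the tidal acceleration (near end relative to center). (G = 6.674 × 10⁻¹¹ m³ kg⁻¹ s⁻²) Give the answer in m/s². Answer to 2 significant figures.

The tidal stretch is the gradient of GM/d² times the body's extent r, hence the 1/d³ dependence.
Δa = 2GMr/d³
   = 2 × (6.674 × 10⁻¹¹) × (2.8 × 10³⁰) × (0.99) / (2.8 × 10⁷)³
   = 1.7 × 10⁻² m/s²

1.7 × 10⁻² m/s²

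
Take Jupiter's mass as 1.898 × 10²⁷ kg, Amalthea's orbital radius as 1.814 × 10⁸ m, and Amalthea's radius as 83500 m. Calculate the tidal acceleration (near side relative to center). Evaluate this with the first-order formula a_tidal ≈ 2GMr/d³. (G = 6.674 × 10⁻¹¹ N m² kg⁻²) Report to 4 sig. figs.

Δg = 2GMr/d³
   = 2 × (6.674 × 10⁻¹¹) × (1.898 × 10²⁷) × (83500) / (1.814 × 10⁸)³
   = 3.544 × 10⁻³ m/s²

3.544 × 10⁻³ m/s²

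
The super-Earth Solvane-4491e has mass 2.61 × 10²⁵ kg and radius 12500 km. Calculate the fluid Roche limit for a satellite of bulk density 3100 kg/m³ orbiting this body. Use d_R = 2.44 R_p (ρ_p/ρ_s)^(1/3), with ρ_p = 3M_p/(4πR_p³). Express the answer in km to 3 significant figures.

ρ_p = 3M_p/(4πR_p³) = 3 × (2.61 × 10²⁵) / (4π × (1.25 × 10⁷ m)³) = 3190 kg/m³
d_R = 2.44 × 12500 km × (3190/3100)^(1/3)
    = 30800 km

30800 km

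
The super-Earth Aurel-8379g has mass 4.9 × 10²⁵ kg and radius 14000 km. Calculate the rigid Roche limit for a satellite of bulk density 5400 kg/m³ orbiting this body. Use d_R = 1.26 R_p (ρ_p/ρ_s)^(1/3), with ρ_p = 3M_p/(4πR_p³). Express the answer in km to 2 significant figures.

16000 km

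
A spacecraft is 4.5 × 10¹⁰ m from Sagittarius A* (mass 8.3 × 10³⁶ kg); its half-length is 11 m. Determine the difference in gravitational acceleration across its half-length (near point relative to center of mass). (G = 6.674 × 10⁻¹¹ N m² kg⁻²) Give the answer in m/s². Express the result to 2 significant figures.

Δa = 2GMr/d³
   = 2 × (6.674 × 10⁻¹¹) × (8.3 × 10³⁶) × (11) / (4.5 × 10¹⁰)³
   = 1.3 × 10⁻⁴ m/s²

1.3 × 10⁻⁴ m/s²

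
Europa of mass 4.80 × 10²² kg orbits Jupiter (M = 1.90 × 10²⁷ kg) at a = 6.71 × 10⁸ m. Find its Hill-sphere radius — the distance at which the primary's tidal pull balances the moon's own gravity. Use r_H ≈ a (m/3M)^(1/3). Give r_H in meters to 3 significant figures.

1.37 × 10⁷ m

r_H ≈ a (m/3M)^(1/3)
    = (6.71 × 10⁸) × (4.80 × 10²² / (3 × 1.90 × 10²⁷))^(1/3)
    = 1.37 × 10⁷ m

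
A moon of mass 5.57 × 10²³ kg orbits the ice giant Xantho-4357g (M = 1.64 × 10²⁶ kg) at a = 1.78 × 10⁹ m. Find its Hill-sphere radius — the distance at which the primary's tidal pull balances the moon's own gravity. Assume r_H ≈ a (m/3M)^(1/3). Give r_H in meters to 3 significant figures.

r_H ≈ a (m/3M)^(1/3)
    = (1.78 × 10⁹) × (5.57 × 10²³ / (3 × 1.64 × 10²⁶))^(1/3)
    = 1.86 × 10⁸ m

1.86 × 10⁸ m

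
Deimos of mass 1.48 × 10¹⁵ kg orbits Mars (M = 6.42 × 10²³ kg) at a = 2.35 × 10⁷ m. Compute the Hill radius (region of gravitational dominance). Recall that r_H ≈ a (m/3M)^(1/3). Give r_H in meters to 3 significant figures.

2.15 × 10⁴ m

r_H ≈ a (m/3M)^(1/3)
    = (2.35 × 10⁷) × (1.48 × 10¹⁵ / (3 × 6.42 × 10²³))^(1/3)
    = 2.15 × 10⁴ m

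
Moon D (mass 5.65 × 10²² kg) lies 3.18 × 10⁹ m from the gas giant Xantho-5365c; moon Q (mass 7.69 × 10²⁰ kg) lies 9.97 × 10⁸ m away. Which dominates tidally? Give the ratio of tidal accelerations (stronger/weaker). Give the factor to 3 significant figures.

Compare M/d³ for the two perturbers:
Moon D: (5.65 × 10²²) / (3.18 × 10⁹)³ = 1.757 × 10⁻⁶
Moon Q: (7.69 × 10²⁰) / (9.97 × 10⁸)³ = 7.760 × 10⁻⁷
Ratio (larger/smaller) = 2.26

Moon D, by a factor of ≈ 2.26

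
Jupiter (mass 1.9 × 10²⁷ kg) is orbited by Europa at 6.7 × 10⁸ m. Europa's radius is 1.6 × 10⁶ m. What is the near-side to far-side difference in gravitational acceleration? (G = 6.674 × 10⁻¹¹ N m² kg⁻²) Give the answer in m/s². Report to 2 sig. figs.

Differencing GM/(d−r)² and GM/(d+r)² to first order in r/d gives 4GMr/d³.
a_tidal = 4GMr/d³
        = 4 × (6.674 × 10⁻¹¹) × (1.9 × 10²⁷) × (1.6 × 10⁶) / (6.7 × 10⁸)³
        = 2.7 × 10⁻³ m/s²

2.7 × 10⁻³ m/s²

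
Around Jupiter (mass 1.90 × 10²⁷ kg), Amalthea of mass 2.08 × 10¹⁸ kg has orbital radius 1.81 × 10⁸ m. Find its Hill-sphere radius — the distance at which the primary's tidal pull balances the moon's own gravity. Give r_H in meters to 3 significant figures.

1.29 × 10⁵ m

r_H ≈ a (m/3M)^(1/3)
    = (1.81 × 10⁸) × (2.08 × 10¹⁸ / (3 × 1.90 × 10²⁷))^(1/3)
    = 1.29 × 10⁵ m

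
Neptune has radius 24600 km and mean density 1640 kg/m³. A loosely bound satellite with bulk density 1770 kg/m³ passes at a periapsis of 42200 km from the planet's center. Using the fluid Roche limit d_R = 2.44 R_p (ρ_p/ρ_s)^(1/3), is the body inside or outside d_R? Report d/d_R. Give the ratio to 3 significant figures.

d_R = 2.44 × (24600 km) × (1640/1770)^(1/3) = 58520 km
d/d_R = (42200) / (58520) = 0.721
Since d/d_R < 1, the body is inside the Roche limit.

inside; d/d_R ≈ 0.721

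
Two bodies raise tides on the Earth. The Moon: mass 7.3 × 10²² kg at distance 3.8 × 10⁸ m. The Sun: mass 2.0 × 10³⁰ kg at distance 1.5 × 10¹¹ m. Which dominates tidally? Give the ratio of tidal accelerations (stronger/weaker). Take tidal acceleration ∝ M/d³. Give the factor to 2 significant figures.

The Moon, by a factor of ≈ 2.2

Tidal stretch scales as M/d³; compute that for each body.
The Moon: (7.3 × 10²²) / (3.8 × 10⁸)³ = 1.330 × 10⁻³
The Sun: (2.0 × 10³⁰) / (1.5 × 10¹¹)³ = 5.926 × 10⁻⁴
Ratio (larger/smaller) = 2.2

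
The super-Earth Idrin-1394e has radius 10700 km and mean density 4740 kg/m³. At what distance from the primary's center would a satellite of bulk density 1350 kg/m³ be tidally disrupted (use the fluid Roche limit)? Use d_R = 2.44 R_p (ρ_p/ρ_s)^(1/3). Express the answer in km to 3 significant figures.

39700 km

d_R = 2.44 × 10700 km × (4740/1350)^(1/3)
    = 39700 km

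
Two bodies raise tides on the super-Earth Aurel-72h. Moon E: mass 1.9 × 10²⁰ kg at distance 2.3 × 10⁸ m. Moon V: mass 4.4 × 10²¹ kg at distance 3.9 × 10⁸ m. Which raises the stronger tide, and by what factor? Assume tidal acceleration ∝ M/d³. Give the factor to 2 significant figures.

Tidal acceleration ∝ M/d³, so compare M/d³ for each.
Moon E: (1.9 × 10²⁰) / (2.3 × 10⁸)³ = 1.562 × 10⁻⁵
Moon V: (4.4 × 10²¹) / (3.9 × 10⁸)³ = 7.418 × 10⁻⁵
Ratio (larger/smaller) = 4.7

Moon V, by a factor of ≈ 4.7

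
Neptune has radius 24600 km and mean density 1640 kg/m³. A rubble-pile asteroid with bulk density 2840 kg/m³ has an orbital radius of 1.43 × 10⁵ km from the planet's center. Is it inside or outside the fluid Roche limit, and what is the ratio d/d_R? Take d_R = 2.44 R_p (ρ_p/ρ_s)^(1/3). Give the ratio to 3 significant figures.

d_R = 2.44 × (24600 km) × (1640/2840)^(1/3) = 49980 km
d/d_R = (1.43 × 10⁵) / (49980) = 2.86
Since d/d_R > 1, the body is outside the Roche limit.

outside; d/d_R ≈ 2.86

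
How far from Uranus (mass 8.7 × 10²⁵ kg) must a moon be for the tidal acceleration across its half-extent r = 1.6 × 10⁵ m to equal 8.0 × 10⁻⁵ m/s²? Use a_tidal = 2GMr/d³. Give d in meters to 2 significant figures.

2.9 × 10⁸ m

2GMr/d³ = a_tidal  ⇒  d = (2GMr / a_tidal)^(1/3)
d = (2 × 6.674×10⁻¹¹ × (8.7 × 10²⁵) × (1.6 × 10⁵) / (8.0 × 10⁻⁵))^(1/3)
  = 2.9 × 10⁸ m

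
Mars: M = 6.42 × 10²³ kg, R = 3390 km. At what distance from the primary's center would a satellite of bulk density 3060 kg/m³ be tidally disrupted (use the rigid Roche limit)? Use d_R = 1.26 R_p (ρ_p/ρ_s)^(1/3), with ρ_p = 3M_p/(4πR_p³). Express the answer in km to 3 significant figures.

4640 km

ρ_p = 3M_p/(4πR_p³) = 3 × (6.42 × 10²³) / (4π × (3.39 × 10⁶ m)³) = 3930 kg/m³
d_R = 1.26 × 3390 km × (3930/3060)^(1/3)
    = 4640 km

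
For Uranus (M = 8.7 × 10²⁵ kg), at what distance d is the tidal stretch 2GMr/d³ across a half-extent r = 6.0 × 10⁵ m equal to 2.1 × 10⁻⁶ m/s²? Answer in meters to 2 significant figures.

2GMr/d³ = a_tidal  ⇒  d = (2GMr / a_tidal)^(1/3)
d = (2 × 6.674×10⁻¹¹ × (8.7 × 10²⁵) × (6.0 × 10⁵) / (2.1 × 10⁻⁶))^(1/3)
  = 1.5 × 10⁹ m

1.5 × 10⁹ m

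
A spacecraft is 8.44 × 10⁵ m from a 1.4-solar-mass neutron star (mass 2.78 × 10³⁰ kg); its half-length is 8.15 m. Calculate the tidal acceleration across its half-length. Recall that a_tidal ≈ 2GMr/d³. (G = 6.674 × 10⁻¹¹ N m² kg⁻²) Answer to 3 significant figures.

a_tidal = 2GMr/d³
        = 2 × (6.674 × 10⁻¹¹) × (2.78 × 10³⁰) × (8.15) / (8.44 × 10⁵)³
        = 5.03 × 10³ m/s²

5.03 × 10³ m/s²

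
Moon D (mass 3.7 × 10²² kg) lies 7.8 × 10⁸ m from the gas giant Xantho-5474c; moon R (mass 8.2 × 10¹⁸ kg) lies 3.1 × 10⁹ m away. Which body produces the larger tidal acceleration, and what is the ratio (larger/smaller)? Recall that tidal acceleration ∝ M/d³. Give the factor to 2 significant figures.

Moon D, by a factor of ≈ 2.8 × 10⁵

Tidal acceleration ∝ M/d³, so compare M/d³ for each.
Moon D: (3.7 × 10²²) / (7.8 × 10⁸)³ = 7.797 × 10⁻⁵
Moon R: (8.2 × 10¹⁸) / (3.1 × 10⁹)³ = 2.753 × 10⁻¹⁰
Ratio (larger/smaller) = 2.8 × 10⁵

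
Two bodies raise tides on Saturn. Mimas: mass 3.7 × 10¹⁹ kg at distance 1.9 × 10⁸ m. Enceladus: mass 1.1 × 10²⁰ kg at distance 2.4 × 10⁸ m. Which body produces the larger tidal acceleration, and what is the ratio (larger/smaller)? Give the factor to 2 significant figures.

Enceladus, by a factor of ≈ 1.5

Compare M/d³ for the two perturbers:
Mimas: (3.7 × 10¹⁹) / (1.9 × 10⁸)³ = 5.394 × 10⁻⁶
Enceladus: (1.1 × 10²⁰) / (2.4 × 10⁸)³ = 7.957 × 10⁻⁶
Ratio (larger/smaller) = 1.5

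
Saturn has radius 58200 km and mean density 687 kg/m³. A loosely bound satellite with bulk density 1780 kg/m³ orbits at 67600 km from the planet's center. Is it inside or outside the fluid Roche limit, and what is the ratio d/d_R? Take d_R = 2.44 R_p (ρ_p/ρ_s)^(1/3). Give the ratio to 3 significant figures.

inside; d/d_R ≈ 0.654

d_R = 2.44 × (58200 km) × (687/1780)^(1/3) = 1.034 × 10⁵ km
d/d_R = (67600) / (1.034 × 10⁵) = 0.654
Since d/d_R < 1, the body is inside the Roche limit.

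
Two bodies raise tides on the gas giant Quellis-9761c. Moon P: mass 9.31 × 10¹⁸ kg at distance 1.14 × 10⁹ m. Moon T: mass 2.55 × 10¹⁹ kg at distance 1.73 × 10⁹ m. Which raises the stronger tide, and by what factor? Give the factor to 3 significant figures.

Moon P, by a factor of ≈ 1.28

Compare M/d³ for the two perturbers:
Moon P: (9.31 × 10¹⁸) / (1.14 × 10⁹)³ = 6.284 × 10⁻⁹
Moon T: (2.55 × 10¹⁹) / (1.73 × 10⁹)³ = 4.925 × 10⁻⁹
Ratio (larger/smaller) = 1.28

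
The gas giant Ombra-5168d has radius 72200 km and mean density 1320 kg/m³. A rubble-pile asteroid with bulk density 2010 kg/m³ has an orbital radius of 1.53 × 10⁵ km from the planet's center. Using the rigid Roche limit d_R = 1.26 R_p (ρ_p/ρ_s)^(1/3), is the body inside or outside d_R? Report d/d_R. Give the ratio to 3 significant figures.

outside; d/d_R ≈ 1.93

d_R = 1.26 × (72200 km) × (1320/2010)^(1/3) = 79070 km
d/d_R = (1.53 × 10⁵) / (79070) = 1.93
Since d/d_R > 1, the body is outside the Roche limit.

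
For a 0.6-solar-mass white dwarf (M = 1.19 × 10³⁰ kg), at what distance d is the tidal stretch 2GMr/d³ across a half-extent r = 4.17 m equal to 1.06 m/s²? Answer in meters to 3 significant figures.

8.55 × 10⁶ m

2GMr/d³ = a_tidal  ⇒  d = (2GMr / a_tidal)^(1/3)
d = (2 × 6.674×10⁻¹¹ × (1.19 × 10³⁰) × (4.17) / (1.06))^(1/3)
  = 8.55 × 10⁶ m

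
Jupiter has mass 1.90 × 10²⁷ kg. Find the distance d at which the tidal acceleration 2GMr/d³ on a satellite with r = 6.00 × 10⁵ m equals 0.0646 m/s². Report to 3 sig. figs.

1.33 × 10⁸ m

2GMr/d³ = a_tidal  ⇒  d = (2GMr / a_tidal)^(1/3)
d = (2 × 6.674×10⁻¹¹ × (1.90 × 10²⁷) × (6.00 × 10⁵) / (0.0646))^(1/3)
  = 1.33 × 10⁸ m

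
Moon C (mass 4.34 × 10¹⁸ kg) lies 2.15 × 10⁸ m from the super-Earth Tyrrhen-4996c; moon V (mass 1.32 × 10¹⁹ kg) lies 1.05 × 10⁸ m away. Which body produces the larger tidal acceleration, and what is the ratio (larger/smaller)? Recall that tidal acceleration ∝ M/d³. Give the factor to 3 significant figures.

Moon V, by a factor of ≈ 26.1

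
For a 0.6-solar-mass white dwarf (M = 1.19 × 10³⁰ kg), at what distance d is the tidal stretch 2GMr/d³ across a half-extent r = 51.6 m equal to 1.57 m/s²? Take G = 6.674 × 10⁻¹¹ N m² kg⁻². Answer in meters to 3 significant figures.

2GMr/d³ = a_tidal  ⇒  d = (2GMr / a_tidal)^(1/3)
d = (2 × 6.674×10⁻¹¹ × (1.19 × 10³⁰) × (51.6) / (1.57))^(1/3)
  = 1.73 × 10⁷ m

1.73 × 10⁷ m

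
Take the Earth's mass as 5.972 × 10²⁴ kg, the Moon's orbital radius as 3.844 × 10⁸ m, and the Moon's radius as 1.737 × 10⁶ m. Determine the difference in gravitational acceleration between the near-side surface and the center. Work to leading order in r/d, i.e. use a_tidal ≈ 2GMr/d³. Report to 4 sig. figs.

2.438 × 10⁻⁵ m/s²

Δg = 2GMr/d³
   = 2 × (6.674 × 10⁻¹¹) × (5.972 × 10²⁴) × (1.737 × 10⁶) / (3.844 × 10⁸)³
   = 2.438 × 10⁻⁵ m/s²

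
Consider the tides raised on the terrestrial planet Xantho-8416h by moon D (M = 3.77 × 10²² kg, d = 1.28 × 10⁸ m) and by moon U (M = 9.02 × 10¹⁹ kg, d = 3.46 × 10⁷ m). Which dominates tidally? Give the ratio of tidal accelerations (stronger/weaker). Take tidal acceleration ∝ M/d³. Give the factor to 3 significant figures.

Tidal acceleration ∝ M/d³, so compare M/d³ for each.
Moon D: (3.77 × 10²²) / (1.28 × 10⁸)³ = 1.798 × 10⁻²
Moon U: (9.02 × 10¹⁹) / (3.46 × 10⁷)³ = 2.178 × 10⁻³
Ratio (larger/smaller) = 8.26

Moon D, by a factor of ≈ 8.26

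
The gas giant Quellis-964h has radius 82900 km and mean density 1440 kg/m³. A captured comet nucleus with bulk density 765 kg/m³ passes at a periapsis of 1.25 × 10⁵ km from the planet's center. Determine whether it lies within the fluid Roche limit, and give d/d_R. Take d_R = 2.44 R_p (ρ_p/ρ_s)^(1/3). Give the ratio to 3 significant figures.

d_R = 2.44 × (82900 km) × (1440/765)^(1/3) = 2.498 × 10⁵ km
d/d_R = (1.25 × 10⁵) / (2.498 × 10⁵) = 0.500
Since d/d_R < 1, the body is inside the Roche limit.

inside; d/d_R ≈ 0.500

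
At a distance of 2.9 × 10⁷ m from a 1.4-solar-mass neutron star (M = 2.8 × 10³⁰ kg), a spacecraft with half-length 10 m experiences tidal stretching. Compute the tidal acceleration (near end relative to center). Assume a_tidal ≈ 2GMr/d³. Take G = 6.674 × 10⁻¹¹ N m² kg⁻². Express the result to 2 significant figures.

a_tidal = 2GMr/d³
        = 2 × (6.674 × 10⁻¹¹) × (2.8 × 10³⁰) × (10) / (2.9 × 10⁷)³
        = 1.5 × 10⁻¹ m/s²

1.5 × 10⁻¹ m/s²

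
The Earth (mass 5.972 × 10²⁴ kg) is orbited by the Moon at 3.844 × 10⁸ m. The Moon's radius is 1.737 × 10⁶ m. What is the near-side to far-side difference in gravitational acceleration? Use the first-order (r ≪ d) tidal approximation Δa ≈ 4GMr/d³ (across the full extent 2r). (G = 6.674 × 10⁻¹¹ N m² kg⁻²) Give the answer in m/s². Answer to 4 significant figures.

4.875 × 10⁻⁵ m/s²

The field gradient is 2GM/d³; across the full diameter 2r the difference is 4GMr/d³.
a_tidal = 4GMr/d³
        = 4 × (6.674 × 10⁻¹¹) × (5.972 × 10²⁴) × (1.737 × 10⁶) / (3.844 × 10⁸)³
        = 4.875 × 10⁻⁵ m/s²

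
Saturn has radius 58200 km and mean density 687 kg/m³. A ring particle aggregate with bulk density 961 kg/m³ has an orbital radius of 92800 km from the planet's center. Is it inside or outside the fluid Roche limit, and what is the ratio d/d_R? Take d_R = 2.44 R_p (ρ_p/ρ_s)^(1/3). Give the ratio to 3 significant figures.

inside; d/d_R ≈ 0.731

d_R = 2.44 × (58200 km) × (687/961)^(1/3) = 1.270 × 10⁵ km
d/d_R = (92800) / (1.270 × 10⁵) = 0.731
Since d/d_R < 1, the body is inside the Roche limit.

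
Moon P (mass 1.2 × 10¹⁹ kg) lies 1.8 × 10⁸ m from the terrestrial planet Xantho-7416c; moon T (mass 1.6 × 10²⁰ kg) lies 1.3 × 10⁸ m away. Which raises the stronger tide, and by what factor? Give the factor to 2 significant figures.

Moon T, by a factor of ≈ 35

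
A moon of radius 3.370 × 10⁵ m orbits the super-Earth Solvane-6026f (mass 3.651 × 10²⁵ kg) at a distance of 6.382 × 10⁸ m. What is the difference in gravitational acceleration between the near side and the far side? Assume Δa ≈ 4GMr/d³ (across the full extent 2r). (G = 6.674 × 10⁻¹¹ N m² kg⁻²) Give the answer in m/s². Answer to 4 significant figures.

1.264 × 10⁻⁵ m/s²

Δg = 4GMr/d³
   = 4 × (6.674 × 10⁻¹¹) × (3.651 × 10²⁵) × (3.370 × 10⁵) / (6.382 × 10⁸)³
   = 1.264 × 10⁻⁵ m/s²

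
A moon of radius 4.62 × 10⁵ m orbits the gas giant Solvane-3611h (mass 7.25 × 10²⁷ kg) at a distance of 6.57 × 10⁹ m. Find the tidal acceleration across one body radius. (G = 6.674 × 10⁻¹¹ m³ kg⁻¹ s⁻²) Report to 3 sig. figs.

Δa = 2GMr/d³
   = 2 × (6.674 × 10⁻¹¹) × (7.25 × 10²⁷) × (4.62 × 10⁵) / (6.57 × 10⁹)³
   = 1.58 × 10⁻⁶ m/s²

1.58 × 10⁻⁶ m/s²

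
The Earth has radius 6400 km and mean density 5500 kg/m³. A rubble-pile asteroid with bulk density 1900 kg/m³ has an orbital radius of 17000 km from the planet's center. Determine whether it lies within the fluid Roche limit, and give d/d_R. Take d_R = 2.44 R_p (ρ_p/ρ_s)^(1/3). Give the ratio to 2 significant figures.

d_R = 2.44 × (6400 km) × (5500/1900)^(1/3) = 22260 km
d/d_R = (17000) / (22260) = 0.76
Since d/d_R < 1, the body is inside the Roche limit.

inside; d/d_R ≈ 0.76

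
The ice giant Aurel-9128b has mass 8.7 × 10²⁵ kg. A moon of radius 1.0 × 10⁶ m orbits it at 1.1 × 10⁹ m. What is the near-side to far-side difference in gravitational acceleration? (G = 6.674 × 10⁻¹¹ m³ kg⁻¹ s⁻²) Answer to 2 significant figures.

Near-to-far spans 2r, so the tidal difference is twice the near-to-center value: 4GMr/d³.
Δa = 4GMr/d³
   = 4 × (6.674 × 10⁻¹¹) × (8.7 × 10²⁵) × (1.0 × 10⁶) / (1.1 × 10⁹)³
   = 1.7 × 10⁻⁵ m/s²

1.7 × 10⁻⁵ m/s²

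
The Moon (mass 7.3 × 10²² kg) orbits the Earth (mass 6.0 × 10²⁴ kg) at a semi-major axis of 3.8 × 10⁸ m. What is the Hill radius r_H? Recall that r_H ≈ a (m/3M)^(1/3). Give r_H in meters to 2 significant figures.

6.1 × 10⁷ m

r_H ≈ a (m/3M)^(1/3)
    = (3.8 × 10⁸) × (7.3 × 10²² / (3 × 6.0 × 10²⁴))^(1/3)
    = 6.1 × 10⁷ m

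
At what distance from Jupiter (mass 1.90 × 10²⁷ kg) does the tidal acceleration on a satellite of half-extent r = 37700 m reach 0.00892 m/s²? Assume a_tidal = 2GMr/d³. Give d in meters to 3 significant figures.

2GMr/d³ = a_tidal  ⇒  d = (2GMr / a_tidal)^(1/3)
d = (2 × 6.674×10⁻¹¹ × (1.90 × 10²⁷) × (37700) / (0.00892))^(1/3)
  = 1.02 × 10⁸ m

1.02 × 10⁸ m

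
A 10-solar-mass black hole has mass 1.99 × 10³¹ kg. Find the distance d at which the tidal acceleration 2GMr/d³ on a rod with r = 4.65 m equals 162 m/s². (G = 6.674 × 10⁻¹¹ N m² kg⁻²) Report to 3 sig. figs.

4.24 × 10⁶ m

2GMr/d³ = a_tidal  ⇒  d = (2GMr / a_tidal)^(1/3)
d = (2 × 6.674×10⁻¹¹ × (1.99 × 10³¹) × (4.65) / (162))^(1/3)
  = 4.24 × 10⁶ m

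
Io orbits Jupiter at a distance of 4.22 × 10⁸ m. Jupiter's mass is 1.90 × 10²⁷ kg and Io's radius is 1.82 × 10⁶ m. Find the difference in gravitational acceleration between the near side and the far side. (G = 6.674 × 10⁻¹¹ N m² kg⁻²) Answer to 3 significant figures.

1.23 × 10⁻² m/s²

a_tidal = 4GMr/d³
        = 4 × (6.674 × 10⁻¹¹) × (1.90 × 10²⁷) × (1.82 × 10⁶) / (4.22 × 10⁸)³
        = 1.23 × 10⁻² m/s²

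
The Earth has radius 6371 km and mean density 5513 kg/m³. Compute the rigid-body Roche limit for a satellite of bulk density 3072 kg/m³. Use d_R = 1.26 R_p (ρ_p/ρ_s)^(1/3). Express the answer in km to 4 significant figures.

d_R = 1.26 × 6371 km × (5513/3072)^(1/3)
    = 9755 km

9755 km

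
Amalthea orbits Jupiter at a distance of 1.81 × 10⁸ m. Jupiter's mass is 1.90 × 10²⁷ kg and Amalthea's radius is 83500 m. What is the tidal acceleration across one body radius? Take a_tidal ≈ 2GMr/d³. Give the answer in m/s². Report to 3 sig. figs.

3.57 × 10⁻³ m/s²

Δg = 2GMr/d³
   = 2 × (6.674 × 10⁻¹¹) × (1.90 × 10²⁷) × (83500) / (1.81 × 10⁸)³
   = 3.57 × 10⁻³ m/s²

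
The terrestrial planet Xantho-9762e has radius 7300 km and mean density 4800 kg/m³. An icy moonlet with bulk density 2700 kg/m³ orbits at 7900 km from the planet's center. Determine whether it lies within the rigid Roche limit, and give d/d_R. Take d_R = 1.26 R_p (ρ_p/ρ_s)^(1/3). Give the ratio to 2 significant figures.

d_R = 1.26 × (7300 km) × (4800/2700)^(1/3) = 11140 km
d/d_R = (7900) / (11140) = 0.71
Since d/d_R < 1, the body is inside the Roche limit.

inside; d/d_R ≈ 0.71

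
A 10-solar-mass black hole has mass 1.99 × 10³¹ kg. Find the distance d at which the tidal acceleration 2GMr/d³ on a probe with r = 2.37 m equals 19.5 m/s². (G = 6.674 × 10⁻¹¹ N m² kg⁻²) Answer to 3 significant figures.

2GMr/d³ = a_tidal  ⇒  d = (2GMr / a_tidal)^(1/3)
d = (2 × 6.674×10⁻¹¹ × (1.99 × 10³¹) × (2.37) / (19.5))^(1/3)
  = 6.86 × 10⁶ m

6.86 × 10⁶ m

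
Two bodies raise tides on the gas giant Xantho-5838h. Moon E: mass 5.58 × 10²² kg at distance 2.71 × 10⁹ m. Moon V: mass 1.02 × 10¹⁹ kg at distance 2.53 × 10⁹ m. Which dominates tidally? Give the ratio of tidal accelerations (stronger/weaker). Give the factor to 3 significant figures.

Moon E, by a factor of ≈ 4450

Compare M/d³ for the two perturbers:
Moon E: (5.58 × 10²²) / (2.71 × 10⁹)³ = 2.804 × 10⁻⁶
Moon V: (1.02 × 10¹⁹) / (2.53 × 10⁹)³ = 6.299 × 10⁻¹⁰
Ratio (larger/smaller) = 4450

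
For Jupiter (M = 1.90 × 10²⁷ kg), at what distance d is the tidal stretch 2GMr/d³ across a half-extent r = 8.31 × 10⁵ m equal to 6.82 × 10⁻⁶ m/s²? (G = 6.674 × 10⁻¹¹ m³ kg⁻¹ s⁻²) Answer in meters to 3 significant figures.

2GMr/d³ = a_tidal  ⇒  d = (2GMr / a_tidal)^(1/3)
d = (2 × 6.674×10⁻¹¹ × (1.90 × 10²⁷) × (8.31 × 10⁵) / (6.82 × 10⁻⁶))^(1/3)
  = 3.14 × 10⁹ m

3.14 × 10⁹ m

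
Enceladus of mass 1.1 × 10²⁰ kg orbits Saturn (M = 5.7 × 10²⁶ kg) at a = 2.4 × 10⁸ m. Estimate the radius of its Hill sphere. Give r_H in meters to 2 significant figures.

r_H ≈ a (m/3M)^(1/3)
    = (2.4 × 10⁸) × (1.1 × 10²⁰ / (3 × 5.7 × 10²⁶))^(1/3)
    = 9.6 × 10⁵ m

9.6 × 10⁵ m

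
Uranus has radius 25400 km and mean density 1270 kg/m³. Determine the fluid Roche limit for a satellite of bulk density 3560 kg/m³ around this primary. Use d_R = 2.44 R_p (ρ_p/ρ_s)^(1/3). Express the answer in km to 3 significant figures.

44000 km

d_R = 2.44 × 25400 km × (1270/3560)^(1/3)
    = 44000 km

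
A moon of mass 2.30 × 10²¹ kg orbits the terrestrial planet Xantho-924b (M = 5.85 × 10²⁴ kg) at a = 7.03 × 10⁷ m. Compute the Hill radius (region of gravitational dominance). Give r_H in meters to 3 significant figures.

r_H ≈ a (m/3M)^(1/3)
    = (7.03 × 10⁷) × (2.30 × 10²¹ / (3 × 5.85 × 10²⁴))^(1/3)
    = 3.57 × 10⁶ m

3.57 × 10⁶ m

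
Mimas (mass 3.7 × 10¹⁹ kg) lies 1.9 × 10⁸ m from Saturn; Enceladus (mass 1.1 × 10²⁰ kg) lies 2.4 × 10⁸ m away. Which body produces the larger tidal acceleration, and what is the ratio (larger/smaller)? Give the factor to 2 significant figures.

Enceladus, by a factor of ≈ 1.5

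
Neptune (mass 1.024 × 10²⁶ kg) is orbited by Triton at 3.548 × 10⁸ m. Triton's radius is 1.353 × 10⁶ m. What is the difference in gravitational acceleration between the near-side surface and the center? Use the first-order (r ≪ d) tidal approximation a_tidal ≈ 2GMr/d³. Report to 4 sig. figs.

Δg = 2GMr/d³
   = 2 × (6.674 × 10⁻¹¹) × (1.024 × 10²⁶) × (1.353 × 10⁶) / (3.548 × 10⁸)³
   = 4.141 × 10⁻⁴ m/s²

4.141 × 10⁻⁴ m/s²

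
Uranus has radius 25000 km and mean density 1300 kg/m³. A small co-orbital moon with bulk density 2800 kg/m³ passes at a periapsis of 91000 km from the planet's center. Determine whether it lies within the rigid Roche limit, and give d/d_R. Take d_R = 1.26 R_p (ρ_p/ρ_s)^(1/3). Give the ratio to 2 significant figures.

d_R = 1.26 × (25000 km) × (1300/2800)^(1/3) = 24390 km
d/d_R = (91000) / (24390) = 3.7
Since d/d_R > 1, the body is outside the Roche limit.

outside; d/d_R ≈ 3.7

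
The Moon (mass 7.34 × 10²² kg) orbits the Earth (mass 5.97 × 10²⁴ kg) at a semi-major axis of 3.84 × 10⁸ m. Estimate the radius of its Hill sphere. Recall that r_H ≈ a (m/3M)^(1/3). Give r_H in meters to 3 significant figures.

r_H ≈ a (m/3M)^(1/3)
    = (3.84 × 10⁸) × (7.34 × 10²² / (3 × 5.97 × 10²⁴))^(1/3)
    = 6.15 × 10⁷ m

6.15 × 10⁷ m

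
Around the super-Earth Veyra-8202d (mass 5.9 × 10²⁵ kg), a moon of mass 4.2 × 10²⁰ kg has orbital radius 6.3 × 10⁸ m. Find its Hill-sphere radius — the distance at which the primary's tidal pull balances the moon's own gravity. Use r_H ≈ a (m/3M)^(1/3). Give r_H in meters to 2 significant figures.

r_H ≈ a (m/3M)^(1/3)
    = (6.3 × 10⁸) × (4.2 × 10²⁰ / (3 × 5.9 × 10²⁵))^(1/3)
    = 8.4 × 10⁶ m

8.4 × 10⁶ m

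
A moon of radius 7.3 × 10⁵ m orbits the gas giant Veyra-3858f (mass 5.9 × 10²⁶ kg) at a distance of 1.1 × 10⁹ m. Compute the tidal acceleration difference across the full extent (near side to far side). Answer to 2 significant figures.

8.6 × 10⁻⁵ m/s²

Near-to-far spans 2r, so the tidal difference is twice the near-to-center value: 4GMr/d³.
Δg = 4GMr/d³
   = 4 × (6.674 × 10⁻¹¹) × (5.9 × 10²⁶) × (7.3 × 10⁵) / (1.1 × 10⁹)³
   = 8.6 × 10⁻⁵ m/s²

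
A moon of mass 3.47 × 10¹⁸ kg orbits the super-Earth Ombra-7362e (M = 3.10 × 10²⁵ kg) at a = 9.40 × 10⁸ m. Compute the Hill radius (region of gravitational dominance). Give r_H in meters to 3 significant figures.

3.14 × 10⁶ m

r_H ≈ a (m/3M)^(1/3)
    = (9.40 × 10⁸) × (3.47 × 10¹⁸ / (3 × 3.10 × 10²⁵))^(1/3)
    = 3.14 × 10⁶ m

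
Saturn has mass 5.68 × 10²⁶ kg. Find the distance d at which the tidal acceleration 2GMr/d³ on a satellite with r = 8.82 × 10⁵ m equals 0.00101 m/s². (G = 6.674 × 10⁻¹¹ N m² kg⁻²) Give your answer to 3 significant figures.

4.05 × 10⁸ m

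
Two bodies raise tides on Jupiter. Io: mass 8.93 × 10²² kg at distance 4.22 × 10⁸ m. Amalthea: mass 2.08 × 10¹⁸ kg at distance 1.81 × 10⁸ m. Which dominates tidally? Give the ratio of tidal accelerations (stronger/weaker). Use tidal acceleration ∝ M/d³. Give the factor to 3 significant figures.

Compare M/d³ for the two perturbers:
Io: (8.93 × 10²²) / (4.22 × 10⁸)³ = 1.188 × 10⁻³
Amalthea: (2.08 × 10¹⁸) / (1.81 × 10⁸)³ = 3.508 × 10⁻⁷
Ratio (larger/smaller) = 3390

Io, by a factor of ≈ 3390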